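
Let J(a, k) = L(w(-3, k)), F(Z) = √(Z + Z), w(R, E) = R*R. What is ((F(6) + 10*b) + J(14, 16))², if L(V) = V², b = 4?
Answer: 14653 + 484*√3 ≈ 15491.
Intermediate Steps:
w(R, E) = R²
F(Z) = √2*√Z (F(Z) = √(2*Z) = √2*√Z)
J(a, k) = 81 (J(a, k) = ((-3)²)² = 9² = 81)
((F(6) + 10*b) + J(14, 16))² = ((√2*√6 + 10*4) + 81)² = ((2*√3 + 40) + 81)² = ((40 + 2*√3) + 81)² = (121 + 2*√3)²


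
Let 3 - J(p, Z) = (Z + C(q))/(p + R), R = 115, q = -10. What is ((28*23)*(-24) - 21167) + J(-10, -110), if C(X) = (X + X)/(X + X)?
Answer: -3844991/105 ≈ -36619.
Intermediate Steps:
C(X) = 1 (C(X) = (2*X)/((2*X)) = (2*X)*(1/(2*X)) = 1)
J(p, Z) = 3 - (1 + Z)/(115 + p) (J(p, Z) = 3 - (Z + 1)/(p + 115) = 3 - (1 + Z)/(115 + p))
((28*23)*(-24) - 21167) + J(-10, -110) = ((28*23)*(-24) - 21167) + (344 - 1*(-110) + 3*(-10))/(115 - 10) = (644*(-24) - 21167) + (344 + 110 - 30)/105 = (-15456 - 21167) + (1/105)*424 = -36623 + 424/105 = -3844991/105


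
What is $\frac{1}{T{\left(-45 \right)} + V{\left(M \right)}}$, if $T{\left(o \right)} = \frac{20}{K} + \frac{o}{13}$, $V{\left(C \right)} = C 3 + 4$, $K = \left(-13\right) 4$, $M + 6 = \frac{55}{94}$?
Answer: $- \frac{1222}{19663} \approx -0.062147$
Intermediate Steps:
$M = - \frac{509}{94}$ ($M = -6 + \frac{55}{94} = - \frac{509}{94} \approx -5.4149$)
$K = -52$
$V{\left(C \right)} = 4 + 3 C$ ($V{\left(C \right)} = 3 C + 4 = 4 + 3 C$)
$T{\left(o \right)} = - \frac{5}{13} + \frac{o}{13}$ ($T{\left(o \right)} = \frac{20}{-52} + \frac{o}{13} = 20 \left(- \frac{1}{52}\right) + o \frac{1}{13} = - \frac{5}{13} + \frac{o}{13}$)
$\frac{1}{T{\left(-45 \right)} + V{\left(M \right)}} = \frac{1}{\left(- \frac{5}{13} + \frac{1}{13} \left(-45\right)\right) + \left(4 + 3 \left(- \frac{509}{94}\right)\right)} = \frac{1}{\left(- \frac{5}{13} - \frac{45}{13}\right) + \left(4 - \frac{1527}{94}\right)} = \frac{1}{- \frac{50}{13} - \frac{1151}{94}} = \frac{1}{- \frac{19663}{1222}} = - \frac{1222}{19663}$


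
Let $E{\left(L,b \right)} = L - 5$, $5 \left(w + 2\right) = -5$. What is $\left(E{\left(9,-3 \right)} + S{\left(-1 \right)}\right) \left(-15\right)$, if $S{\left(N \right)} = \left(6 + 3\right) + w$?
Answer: $-150$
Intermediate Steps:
$w = -3$ ($w = -2 + \frac{1}{5} \left(-5\right) = -2 - 1 = -3$)
$S{\left(N \right)} = 6$ ($S{\left(N \right)} = \left(6 + 3\right) - 3 = 9 - 3 = 6$)
$E{\left(L,b \right)} = -5 + L$
$\left(E{\left(9,-3 \right)} + S{\left(-1 \right)}\right) \left(-15\right) = \left(\left(-5 + 9\right) + 6\right) \left(-15\right) = \left(4 + 6\right) \left(-15\right) = 10 \left(-15\right) = -150$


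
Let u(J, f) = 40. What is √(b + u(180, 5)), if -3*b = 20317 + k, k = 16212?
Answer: I*√109227/3 ≈ 110.17*I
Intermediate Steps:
b = -36529/3 (b = -(20317 + 16212)/3 = -⅓*36529 = -36529/3 ≈ -12176.)
√(b + u(180, 5)) = √(-36529/3 + 40) = √(-36409/3) = I*√109227/3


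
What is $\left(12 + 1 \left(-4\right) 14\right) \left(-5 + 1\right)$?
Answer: $176$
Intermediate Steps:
$\left(12 + 1 \left(-4\right) 14\right) \left(-5 + 1\right) = \left(12 - 56\right) \left(-4\right) = \left(-44\right) \left(-4\right) = 176$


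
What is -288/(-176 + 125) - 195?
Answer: -3219/17 ≈ -189.35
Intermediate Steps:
-288/(-176 + 125) - 195 = -288/(-51) - 195 = -288*(-1/51) - 195 = 96/17 - 195 = -3219/17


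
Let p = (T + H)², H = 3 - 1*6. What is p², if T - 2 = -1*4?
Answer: 625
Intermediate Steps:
T = -2 (T = 2 - 1*4 = 2 - 4 = -2)
H = -3 (H = 3 - 6 = -3)
p = 25 (p = (-2 - 3)² = (-5)² = 25)
p² = 25² = 625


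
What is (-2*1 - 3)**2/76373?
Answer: 25/76373 ≈ 0.00032734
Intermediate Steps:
(-2*1 - 3)**2/76373 = (-2 - 3)**2*(1/76373) = (-5)**2*(1/76373) = 25*(1/76373) = 25/76373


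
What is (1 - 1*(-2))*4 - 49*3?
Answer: -135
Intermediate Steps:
(1 - 1*(-2))*4 - 49*3 = (1 + 2)*4 - 147 = 3*4 - 147 = 12 - 147 = -135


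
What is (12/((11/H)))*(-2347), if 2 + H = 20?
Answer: -506952/11 ≈ -46087.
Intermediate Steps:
H = 18 (H = -2 + 20 = 18)
(12/((11/H)))*(-2347) = (12/((11/18)))*(-2347) = (12/((11*(1/18))))*(-2347) = (12/(11/18))*(-2347) = (12*(18/11))*(-2347) = (216/11)*(-2347) = -506952/11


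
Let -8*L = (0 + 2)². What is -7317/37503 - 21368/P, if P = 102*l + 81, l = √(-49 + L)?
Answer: (-13821*√22 + 9900701*I)/(4167*(-9*I + 17*√22)) ≈ -3.5136 + 29.401*I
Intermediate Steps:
L = -½ (L = -(0 + 2)²/8 = -⅛*2² = -⅛*4 = -½ ≈ -0.50000)
l = 3*I*√22/2 (l = √(-49 - ½) = √(-99/2) = 3*I*√22/2 ≈ 7.0356*I)
P = 81 + 153*I*√22 (P = 102*(3*I*√22/2) + 81 = 153*I*√22 + 81 = 81 + 153*I*√22 ≈ 81.0 + 717.63*I)
-7317/37503 - 21368/P = -7317/37503 - 21368/(81 + 153*I*√22) = -7317*1/37503 - 21368/(81 + 153*I*√22) = -271/1389 - 21368/(81 + 153*I*√22)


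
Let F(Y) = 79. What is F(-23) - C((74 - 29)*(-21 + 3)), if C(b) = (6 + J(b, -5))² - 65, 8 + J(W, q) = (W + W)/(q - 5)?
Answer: -25456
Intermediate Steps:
J(W, q) = -8 + 2*W/(-5 + q) (J(W, q) = -8 + (W + W)/(q - 5) = -8 + (2*W)/(-5 + q) = -8 + 2*W/(-5 + q))
C(b) = -65 + (-2 - b/5)² (C(b) = (6 + 2*(20 + b - 4*(-5))/(-5 - 5))² - 65 = (6 + 2*(20 + b + 20)/(-10))² - 65 = (6 + 2*(-⅒)*(40 + b))² - 65 = (6 + (-8 - b/5))² - 65 = (-2 - b/5)² - 65 = -65 + (-2 - b/5)²)
F(-23) - C((74 - 29)*(-21 + 3)) = 79 - (-65 + (10 + (74 - 29)*(-21 + 3))²/25) = 79 - (-65 + (10 + 45*(-18))²/25) = 79 - (-65 + (10 - 810)²/25) = 79 - (-65 + (1/25)*(-800)²) = 79 - (-65 + (1/25)*640000) = 79 - (-65 + 25600) = 79 - 1*25535 = 79 - 25535 = -25456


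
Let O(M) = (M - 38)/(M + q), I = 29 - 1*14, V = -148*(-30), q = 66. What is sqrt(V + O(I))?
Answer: sqrt(359617)/9 ≈ 66.631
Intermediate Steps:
V = 4440
I = 15 (I = 29 - 14 = 15)
O(M) = (-38 + M)/(66 + M) (O(M) = (M - 38)/(M + 66) = (-38 + M)/(66 + M))
sqrt(V + O(I)) = sqrt(4440 + (-38 + 15)/(66 + 15)) = sqrt(4440 - 23/81) = sqrt(359617/81) = sqrt(359617)/9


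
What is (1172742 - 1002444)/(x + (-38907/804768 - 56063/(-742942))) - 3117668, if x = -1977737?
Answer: -204810168362442834304148/65693384512317949 ≈ -3.1177e+6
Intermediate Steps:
(1172742 - 1002444)/(x + (-38907/804768 - 56063/(-742942))) - 3117668 = (1172742 - 1002444)/(-1977737 + (-38907/804768 - 56063/(-742942))) - 3117668 = 170298/(-1977737 + (-38907*1/804768 - 56063*(-1/742942))) - 3117668 = 170298/(-1977737 + (-12969/268256 + 56063/742942)) - 3117668 = 170298/(-1977737 + 2702010665/99649324576) - 3117668 = 170298/(-197080153536953847/99649324576) - 3117668 = 170298*(-99649324576/197080153536953847) - 3117668 = -5656693558881216/65693384512317949 - 3117668 = -204810168362442834304148/65693384512317949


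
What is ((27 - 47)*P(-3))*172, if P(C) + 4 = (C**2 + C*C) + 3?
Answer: -58480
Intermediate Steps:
P(C) = -1 + 2*C**2 (P(C) = -4 + ((C**2 + C*C) + 3) = -4 + ((C**2 + C**2) + 3) = -4 + (2*C**2 + 3) = -4 + (3 + 2*C**2) = -1 + 2*C**2)
((27 - 47)*P(-3))*172 = ((27 - 47)*(-1 + 2*(-3)**2))*172 = -20*(-1 + 2*9)*172 = -20*(-1 + 18)*172 = -20*17*172 = -340*172 = -58480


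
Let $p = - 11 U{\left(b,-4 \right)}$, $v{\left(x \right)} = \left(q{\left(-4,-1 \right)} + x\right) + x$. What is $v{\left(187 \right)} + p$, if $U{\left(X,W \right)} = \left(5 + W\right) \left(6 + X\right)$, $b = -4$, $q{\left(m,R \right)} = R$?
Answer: $351$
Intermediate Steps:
$v{\left(x \right)} = -1 + 2 x$ ($v{\left(x \right)} = \left(-1 + x\right) + x = -1 + 2 x$)
$p = -22$ ($p = - 11 \left(30 + 5 \left(-4\right) + 6 \left(-4\right) - -16\right) = - 11 \left(30 - 20 - 24 + 16\right) = \left(-11\right) 2 = -22$)
$v{\left(187 \right)} + p = \left(-1 + 2 \cdot 187\right) - 22 = \left(-1 + 374\right) - 22 = 373 - 22 = 351$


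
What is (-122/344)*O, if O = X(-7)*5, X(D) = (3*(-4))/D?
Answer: -915/301 ≈ -3.0399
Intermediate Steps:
X(D) = -12/D
O = 60/7 (O = -12/(-7)*5 = -12*(-⅐)*5 = (12/7)*5 = 60/7 ≈ 8.5714)
(-122/344)*O = -122/344*(60/7) = -122*1/344*(60/7) = -61/172*60/7 = -915/301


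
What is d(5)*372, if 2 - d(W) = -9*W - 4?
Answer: 18972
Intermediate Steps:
d(W) = 6 + 9*W (d(W) = 2 - (-9*W - 4) = 2 - (-4 - 9*W) = 2 + (4 + 9*W) = 6 + 9*W)
d(5)*372 = (6 + 9*5)*372 = (6 + 45)*372 = 51*372 = 18972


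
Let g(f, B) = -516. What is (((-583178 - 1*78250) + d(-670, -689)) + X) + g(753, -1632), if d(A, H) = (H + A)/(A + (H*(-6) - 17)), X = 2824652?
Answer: 828317013/383 ≈ 2.1627e+6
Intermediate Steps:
d(A, H) = (A + H)/(-17 + A - 6*H) (d(A, H) = (A + H)/(A + (-6*H - 17)) = (A + H)/(A + (-17 - 6*H)) = (A + H)/(-17 + A - 6*H))
(((-583178 - 1*78250) + d(-670, -689)) + X) + g(753, -1632) = (((-583178 - 1*78250) + (-670 - 689)/(-17 - 670 - 6*(-689))) + 2824652) - 516 = (((-583178 - 78250) - 1359/(-17 - 670 + 4134)) + 2824652) - 516 = ((-661428 - 1359/3447) + 2824652) - 516 = ((-661428 + (1/3447)*(-1359)) + 2824652) - 516 = ((-661428 - 151/383) + 2824652) - 516 = (-253327075/383 + 2824652) - 516 = 828514641/383 - 516 = 828317013/383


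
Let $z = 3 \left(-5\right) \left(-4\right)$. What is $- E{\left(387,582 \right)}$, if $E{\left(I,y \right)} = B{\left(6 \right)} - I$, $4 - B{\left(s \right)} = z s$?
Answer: $743$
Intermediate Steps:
$z = 60$ ($z = \left(-15\right) \left(-4\right) = 60$)
$B{\left(s \right)} = 4 - 60 s$
$E{\left(I,y \right)} = -356 - I$ ($E{\left(I,y \right)} = \left(4 - 360\right) - I = -356 - I$)
$- E{\left(387,582 \right)} = - (-356 - 387) = \left(-1\right) \left(-743\right) = 743$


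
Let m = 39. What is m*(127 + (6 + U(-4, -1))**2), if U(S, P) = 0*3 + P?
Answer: 5928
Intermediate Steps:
U(S, P) = P (U(S, P) = 0 + P = P)
m*(127 + (6 + U(-4, -1))**2) = 39*(127 + (6 - 1)**2) = 39*(127 + 5**2) = 39*(127 + 25) = 39*152 = 5928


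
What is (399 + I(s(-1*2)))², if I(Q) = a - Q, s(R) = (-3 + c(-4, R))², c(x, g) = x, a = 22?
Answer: 138384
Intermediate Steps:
s(R) = 49 (s(R) = (-3 - 4)² = (-7)² = 49)
I(Q) = 22 - Q
(399 + I(s(-1*2)))² = (399 + (22 - 1*49))² = (399 + (22 - 49))² = (399 - 27)² = 372² = 138384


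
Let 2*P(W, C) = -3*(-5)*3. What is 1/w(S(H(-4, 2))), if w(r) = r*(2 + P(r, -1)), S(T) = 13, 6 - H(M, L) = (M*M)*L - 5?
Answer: 2/637 ≈ 0.0031397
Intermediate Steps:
P(W, C) = 45/2 (P(W, C) = (-3*(-5)*3)/2 = (15*3)/2 = (1/2)*45 = 45/2)
H(M, L) = 11 - L*M**2 (H(M, L) = 6 - ((M*M)*L - 5) = 6 - (M**2*L - 5) = 6 - (L*M**2 - 5) = 6 - (-5 + L*M**2) = 6 + (5 - L*M**2) = 11 - L*M**2)
w(r) = 49*r/2 (w(r) = r*(2 + 45/2) = r*(49/2) = 49*r/2)
1/w(S(H(-4, 2))) = 1/((49/2)*13) = 1/(637/2) = 2/637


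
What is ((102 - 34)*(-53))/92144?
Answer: -901/23036 ≈ -0.039113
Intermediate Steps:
((102 - 34)*(-53))/92144 = (68*(-53))*(1/92144) = -3604*1/92144 = -901/23036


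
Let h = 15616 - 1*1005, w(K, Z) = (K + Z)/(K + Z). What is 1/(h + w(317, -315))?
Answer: 1/14612 ≈ 6.8437e-5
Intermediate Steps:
w(K, Z) = 1
h = 14611 (h = 15616 - 1005 = 14611)
1/(h + w(317, -315)) = 1/(14611 + 1) = 1/14612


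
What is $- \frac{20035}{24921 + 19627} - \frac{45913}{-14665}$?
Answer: $\frac{250217007}{93328060} \approx 2.681$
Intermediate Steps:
$- \frac{20035}{24921 + 19627} - \frac{45913}{-14665} = - \frac{20035}{44548} - - \frac{6559}{2095} = \left(-20035\right) \frac{1}{44548} + \frac{6559}{2095} = - \frac{20035}{44548} + \frac{6559}{2095} = \frac{250217007}{93328060}$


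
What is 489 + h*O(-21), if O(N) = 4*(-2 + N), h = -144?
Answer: 13737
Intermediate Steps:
O(N) = -8 + 4*N
489 + h*O(-21) = 489 - 144*(-8 + 4*(-21)) = 489 - 144*(-8 - 84) = 489 - 144*(-92) = 489 + 13248 = 13737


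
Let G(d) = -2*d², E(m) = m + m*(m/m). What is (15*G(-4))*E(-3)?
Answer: 2880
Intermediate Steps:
E(m) = 2*m (E(m) = m + m*1 = m + m = 2*m)
(15*G(-4))*E(-3) = (15*(-2*(-4)²))*(2*(-3)) = (15*(-2*16))*(-6) = (15*(-32))*(-6) = -480*(-6) = 2880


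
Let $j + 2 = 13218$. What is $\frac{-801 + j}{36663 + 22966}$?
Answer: $\frac{12415}{59629} \approx 0.2082$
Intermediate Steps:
$j = 13216$ ($j = -2 + 13218 = 13216$)
$\frac{-801 + j}{36663 + 22966} = \frac{-801 + 13216}{36663 + 22966} = \frac{12415}{59629}$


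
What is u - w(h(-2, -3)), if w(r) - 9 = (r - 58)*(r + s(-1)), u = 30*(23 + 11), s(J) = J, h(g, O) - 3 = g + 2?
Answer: 1121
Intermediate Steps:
h(g, O) = 5 + g (h(g, O) = 3 + (g + 2) = 3 + (2 + g) = 5 + g)
u = 1020 (u = 30*34 = 1020)
w(r) = 9 + (-1 + r)*(-58 + r) (w(r) = 9 + (r - 58)*(r - 1) = 9 + (-58 + r)*(-1 + r) = 9 + (-1 + r)*(-58 + r))
u - w(h(-2, -3)) = 1020 - (67 + (5 - 2)**2 - 59*(5 - 2)) = 1020 - (67 + 3**2 - 59*3) = 1020 - (67 + 9 - 177) = 1020 - 1*(-101) = 1020 + 101 = 1121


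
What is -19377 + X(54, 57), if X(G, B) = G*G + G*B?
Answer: -13383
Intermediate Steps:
X(G, B) = G**2 + B*G
-19377 + X(54, 57) = -19377 + 54*(57 + 54) = -19377 + 54*111 = -19377 + 5994 = -13383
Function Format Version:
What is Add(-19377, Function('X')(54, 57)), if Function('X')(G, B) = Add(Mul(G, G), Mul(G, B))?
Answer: -13383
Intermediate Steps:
Function('X')(G, B) = Add(Pow(G, 2), Mul(B, G))
Add(-19377, Function('X')(54, 57)) = Add(-19377, Mul(54, Add(57, 54))) = Add(-19377, Mul(54, 111)) = Add(-19377, 5994) = -13383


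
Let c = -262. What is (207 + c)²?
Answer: 3025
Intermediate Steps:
(207 + c)² = (207 - 262)² = (-55)² = 3025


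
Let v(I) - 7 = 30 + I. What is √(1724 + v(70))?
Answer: √1831 ≈ 42.790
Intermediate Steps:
v(I) = 37 + I (v(I) = 7 + (30 + I) = 37 + I)
√(1724 + v(70)) = √(1724 + (37 + 70)) = √(1724 + 107) = √1831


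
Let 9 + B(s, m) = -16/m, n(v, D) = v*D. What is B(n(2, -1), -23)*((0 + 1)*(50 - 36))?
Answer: -2674/23 ≈ -116.26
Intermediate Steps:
n(v, D) = D*v
B(s, m) = -9 - 16/m
B(n(2, -1), -23)*((0 + 1)*(50 - 36)) = (-9 - 16/(-23))*((0 + 1)*(50 - 36)) = (-9 - 16*(-1/23))*(1*14) = (-9 + 16/23)*14 = -191/23*14 = -2674/23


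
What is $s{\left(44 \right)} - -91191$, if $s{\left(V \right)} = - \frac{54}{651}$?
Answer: $\frac{19788429}{217} \approx 91191.0$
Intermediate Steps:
$s{\left(V \right)} = - \frac{18}{217}$ ($s{\left(V \right)} = \left(-54\right) \frac{1}{651} = - \frac{18}{217}$)
$s{\left(44 \right)} - -91191 = - \frac{18}{217} - -91191 = - \frac{18}{217} + 91191 = \frac{19788429}{217}$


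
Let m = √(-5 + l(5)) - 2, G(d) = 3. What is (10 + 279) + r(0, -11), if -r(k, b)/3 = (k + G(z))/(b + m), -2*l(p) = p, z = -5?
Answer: 102251/353 + 9*I*√30/353 ≈ 289.66 + 0.13965*I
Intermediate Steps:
l(p) = -p/2
m = -2 + I*√30/2 (m = √(-5 - ½*5) - 2 = √(-5 - 5/2) - 2 = √(-15/2) - 2 = I*√30/2 - 2 = -2 + I*√30/2 ≈ -2.0 + 2.7386*I)
r(k, b) = -3*(3 + k)/(-2 + b + I*√30/2) (r(k, b) = -3*(k + 3)/(b + (-2 + I*√30/2)) = -3*(3 + k)/(-2 + b + I*√30/2))
(10 + 279) + r(0, -11) = (10 + 279) + 6*(-3 - 1*0)/(-4 + 2*(-11) + I*√30) = 289 + 6*(-3 + 0)/(-4 - 22 + I*√30) = 289 + 6*(-3)/(-26 + I*√30) = 289 - 18/(-26 + I*√30)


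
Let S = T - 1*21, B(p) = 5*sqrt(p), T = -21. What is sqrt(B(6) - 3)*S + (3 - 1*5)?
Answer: -2 - 42*sqrt(-3 + 5*sqrt(6)) ≈ -129.72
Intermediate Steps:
S = -42 (S = -21 - 1*21 = -21 - 21 = -42)
sqrt(B(6) - 3)*S + (3 - 1*5) = sqrt(5*sqrt(6) - 3)*(-42) + (3 - 1*5) = sqrt(-3 + 5*sqrt(6))*(-42) + (3 - 5) = -42*sqrt(-3 + 5*sqrt(6)) - 2 = -2 - 42*sqrt(-3 + 5*sqrt(6))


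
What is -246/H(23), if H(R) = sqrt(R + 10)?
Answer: -82*sqrt(33)/11 ≈ -42.823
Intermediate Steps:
H(R) = sqrt(10 + R)
-246/H(23) = -246/sqrt(10 + 23) = -246*sqrt(33)/33 = -82*sqrt(33)/11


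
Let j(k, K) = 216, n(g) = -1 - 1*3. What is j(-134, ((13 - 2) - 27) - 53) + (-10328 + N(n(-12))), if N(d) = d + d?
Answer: -10120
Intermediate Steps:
n(g) = -4 (n(g) = -1 - 3 = -4)
N(d) = 2*d
j(-134, ((13 - 2) - 27) - 53) + (-10328 + N(n(-12))) = 216 + (-10328 + 2*(-4)) = 216 + (-10328 - 8) = 216 - 10336 = -10120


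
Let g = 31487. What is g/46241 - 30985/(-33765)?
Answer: 499187188/312265473 ≈ 1.5986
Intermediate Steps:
g/46241 - 30985/(-33765) = 31487/46241 - 30985/(-33765) = 31487*(1/46241) - 30985*(-1/33765) = 31487/46241 + 6197/6753 = 499187188/312265473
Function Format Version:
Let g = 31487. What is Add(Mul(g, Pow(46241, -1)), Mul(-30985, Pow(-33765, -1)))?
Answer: Rational(499187188, 312265473) ≈ 1.5986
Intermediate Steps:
Add(Mul(g, Pow(46241, -1)), Mul(-30985, Pow(-33765, -1))) = Add(Mul(31487, Pow(46241, -1)), Mul(-30985, Pow(-33765, -1))) = Add(Mul(31487, Rational(1, 46241)), Mul(-30985, Rational(-1, 33765))) = Add(Rational(31487, 46241), Rational(6197, 6753)) = Rational(499187188, 312265473)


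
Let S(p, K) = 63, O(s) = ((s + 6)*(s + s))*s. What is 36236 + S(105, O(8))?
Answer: 36299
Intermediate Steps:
O(s) = 2*s²*(6 + s) (O(s) = ((6 + s)*(2*s))*s = (2*s*(6 + s))*s = 2*s²*(6 + s))
36236 + S(105, O(8)) = 36236 + 63 = 36299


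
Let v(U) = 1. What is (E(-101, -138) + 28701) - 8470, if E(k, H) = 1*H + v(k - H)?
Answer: 20094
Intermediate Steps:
E(k, H) = 1 + H (E(k, H) = 1*H + 1 = H + 1 = 1 + H)
(E(-101, -138) + 28701) - 8470 = ((1 - 138) + 28701) - 8470 = (-137 + 28701) - 8470 = 28564 - 8470 = 20094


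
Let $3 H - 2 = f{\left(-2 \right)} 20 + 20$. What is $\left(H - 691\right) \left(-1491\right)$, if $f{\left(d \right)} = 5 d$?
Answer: $1118747$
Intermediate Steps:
$H = - \frac{178}{3}$ ($H = \frac{2}{3} + \frac{5 \left(-2\right) 20 + 20}{3} = \frac{2}{3} + \frac{\left(-10\right) 20 + 20}{3} = \frac{2}{3} + \frac{-200 + 20}{3} = \frac{2}{3} + \frac{1}{3} \left(-180\right) = \frac{2}{3} - 60 = - \frac{178}{3} \approx -59.333$)
$\left(H - 691\right) \left(-1491\right) = \left(- \frac{178}{3} - 691\right) \left(-1491\right) = \left(- \frac{2251}{3}\right) \left(-1491\right) = 1118747$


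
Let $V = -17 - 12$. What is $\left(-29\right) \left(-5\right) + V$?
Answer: $116$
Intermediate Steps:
$V = -29$
$\left(-29\right) \left(-5\right) + V = \left(-29\right) \left(-5\right) - 29 = 145 - 29 = 116$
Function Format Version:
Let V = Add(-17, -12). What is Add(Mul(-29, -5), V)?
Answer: 116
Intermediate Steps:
V = -29
Add(Mul(-29, -5), V) = Add(Mul(-29, -5), -29) = Add(145, -29) = 116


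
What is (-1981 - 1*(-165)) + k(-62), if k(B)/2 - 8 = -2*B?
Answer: -1552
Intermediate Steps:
k(B) = 16 - 4*B (k(B) = 16 + 2*(-2*B) = 16 - 4*B)
(-1981 - 1*(-165)) + k(-62) = (-1981 - 1*(-165)) + (16 - 4*(-62)) = (-1981 + 165) + (16 + 248) = -1816 + 264 = -1552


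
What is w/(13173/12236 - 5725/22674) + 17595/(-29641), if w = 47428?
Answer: 195011758310679291/3388462816391 ≈ 57552.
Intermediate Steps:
w/(13173/12236 - 5725/22674) + 17595/(-29641) = 47428/(13173/12236 - 5725/22674) + 17595/(-29641) = 47428/(13173*(1/12236) - 5725*1/22674) + 17595*(-1/29641) = 47428/(13173/12236 - 5725/22674) - 17595/29641 = 47428/(114316751/138719532) - 17595/29641 = 47428*(138719532/114316751) - 17595/29641 = 6579189963696/114316751 - 17595/29641 = 195011758310679291/3388462816391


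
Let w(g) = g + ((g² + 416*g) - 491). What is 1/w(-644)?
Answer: 1/145697 ≈ 6.8636e-6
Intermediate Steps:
w(g) = -491 + g² + 417*g (w(g) = g + (-491 + g² + 416*g) = -491 + g² + 417*g)
1/w(-644) = 1/(-491 + (-644)² + 417*(-644)) = 1/(-491 + 414736 - 268548) = 1/145697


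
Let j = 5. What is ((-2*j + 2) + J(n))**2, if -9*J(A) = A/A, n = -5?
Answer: 5329/81 ≈ 65.790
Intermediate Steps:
J(A) = -1/9 (J(A) = -A/(9*A) = -1/9*1 = -1/9)
((-2*j + 2) + J(n))**2 = ((-2*5 + 2) - 1/9)**2 = ((-10 + 2) - 1/9)**2 = (-8 - 1/9)**2 = (-73/9)**2 = 5329/81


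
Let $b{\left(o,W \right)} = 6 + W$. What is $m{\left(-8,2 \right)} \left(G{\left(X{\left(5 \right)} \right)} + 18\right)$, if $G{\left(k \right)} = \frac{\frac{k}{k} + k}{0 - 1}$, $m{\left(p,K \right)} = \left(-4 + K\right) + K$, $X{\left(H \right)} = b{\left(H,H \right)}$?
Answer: $0$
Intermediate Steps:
$X{\left(H \right)} = 6 + H$
$m{\left(p,K \right)} = -4 + 2 K$
$G{\left(k \right)} = -1 - k$ ($G{\left(k \right)} = \frac{1 + k}{-1} = \left(1 + k\right) \left(-1\right) = -1 - k$)
$m{\left(-8,2 \right)} \left(G{\left(X{\left(5 \right)} \right)} + 18\right) = \left(-4 + 2 \cdot 2\right) \left(\left(-1 - \left(6 + 5\right)\right) + 18\right) = \left(-4 + 4\right) \left(\left(-1 - 11\right) + 18\right) = 0 \left(\left(-1 - 11\right) + 18\right) = 0 \left(-12 + 18\right) = 0 \cdot 6 = 0$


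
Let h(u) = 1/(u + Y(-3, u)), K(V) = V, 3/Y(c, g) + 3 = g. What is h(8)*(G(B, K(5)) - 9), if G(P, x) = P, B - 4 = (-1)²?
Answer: -20/43 ≈ -0.46512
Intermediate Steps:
B = 5 (B = 4 + (-1)² = 4 + 1 = 5)
Y(c, g) = 3/(-3 + g)
h(u) = 1/(u + 3/(-3 + u))
h(8)*(G(B, K(5)) - 9) = ((-3 + 8)/(3 + 8*(-3 + 8)))*(5 - 9) = (5/(3 + 8*5))*(-4) = (5/(3 + 40))*(-4) = (5/43)*(-4) = -20/43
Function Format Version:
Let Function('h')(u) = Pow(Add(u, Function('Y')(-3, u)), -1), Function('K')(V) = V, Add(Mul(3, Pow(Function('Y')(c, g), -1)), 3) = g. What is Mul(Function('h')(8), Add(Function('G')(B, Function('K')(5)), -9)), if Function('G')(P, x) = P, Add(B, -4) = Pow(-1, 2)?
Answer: Rational(-20, 43) ≈ -0.46512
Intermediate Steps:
B = 5 (B = Add(4, Pow(-1, 2)) = Add(4, 1) = 5)
Function('Y')(c, g) = Mul(3, Pow(Add(-3, g), -1))
Function('h')(u) = Pow(Add(u, Mul(3, Pow(Add(-3, u), -1))), -1)
Mul(Function('h')(8), Add(Function('G')(B, Function('K')(5)), -9)) = Mul(Mul(Pow(Add(3, Mul(8, Add(-3, 8))), -1), Add(-3, 8)), Add(5, -9)) = Mul(Mul(Pow(Add(3, Mul(8, 5)), -1), 5), -4) = Mul(Mul(Pow(Add(3, 40), -1), 5), -4) = Mul(Mul(Pow(43, -1), 5), -4) = Mul(Mul(Rational(1, 43), 5), -4) = Mul(Rational(5, 43), -4) = Rational(-20, 43)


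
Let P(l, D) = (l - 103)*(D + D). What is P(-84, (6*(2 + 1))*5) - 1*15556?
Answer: -49216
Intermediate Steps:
P(l, D) = 2*D*(-103 + l) (P(l, D) = (-103 + l)*(2*D) = 2*D*(-103 + l))
P(-84, (6*(2 + 1))*5) - 1*15556 = 2*((6*(2 + 1))*5)*(-103 - 84) - 1*15556 = 2*((6*3)*5)*(-187) - 15556 = 2*(18*5)*(-187) - 15556 = 2*90*(-187) - 15556 = -33660 - 15556 = -49216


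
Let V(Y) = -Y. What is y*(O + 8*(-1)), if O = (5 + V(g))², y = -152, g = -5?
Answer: -13984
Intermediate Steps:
O = 100 (O = (5 - 1*(-5))² = (5 + 5)² = 10² = 100)
y*(O + 8*(-1)) = -152*(100 + 8*(-1)) = -152*(100 - 8) = -152*92 = -13984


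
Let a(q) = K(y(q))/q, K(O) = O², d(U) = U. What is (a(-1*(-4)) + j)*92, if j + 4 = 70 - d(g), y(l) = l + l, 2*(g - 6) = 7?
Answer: 6670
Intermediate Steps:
g = 19/2 (g = 6 + (½)*7 = 6 + 7/2 = 19/2 ≈ 9.5000)
y(l) = 2*l
j = 113/2 (j = -4 + (70 - 1*19/2) = -4 + (70 - 19/2) = -4 + 121/2 = 113/2 ≈ 56.500)
a(q) = 4*q (a(q) = (2*q)²/q = (4*q²)/q = 4*q)
(a(-1*(-4)) + j)*92 = (4*(-1*(-4)) + 113/2)*92 = (4*4 + 113/2)*92 = (16 + 113/2)*92 = (145/2)*92 = 6670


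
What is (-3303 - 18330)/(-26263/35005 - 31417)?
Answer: 757263165/1099778348 ≈ 0.68856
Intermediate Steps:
(-3303 - 18330)/(-26263/35005 - 31417) = -21633/(-26263*1/35005 - 31417) = -21633/(-26263/35005 - 31417) = -21633/(-1099778348/35005) = -21633*(-35005/1099778348) = 757263165/1099778348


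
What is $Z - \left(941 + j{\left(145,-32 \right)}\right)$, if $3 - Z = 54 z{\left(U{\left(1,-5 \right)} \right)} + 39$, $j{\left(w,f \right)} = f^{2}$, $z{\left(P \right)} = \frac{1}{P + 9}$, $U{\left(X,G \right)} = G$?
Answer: $- \frac{4029}{2} \approx -2014.5$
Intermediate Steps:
$z{\left(P \right)} = \frac{1}{9 + P}$
$Z = - \frac{99}{2}$ ($Z = 3 - \left(\frac{54}{9 - 5} + 39\right) = 3 - \left(\frac{54}{4} + 39\right) = 3 - \left(54 \cdot \frac{1}{4} + 39\right) = 3 - \left(\frac{27}{2} + 39\right) = 3 - \frac{105}{2} = - \frac{99}{2} \approx -49.5$)
$Z - \left(941 + j{\left(145,-32 \right)}\right) = - \frac{99}{2} - 1965 = - \frac{4029}{2}$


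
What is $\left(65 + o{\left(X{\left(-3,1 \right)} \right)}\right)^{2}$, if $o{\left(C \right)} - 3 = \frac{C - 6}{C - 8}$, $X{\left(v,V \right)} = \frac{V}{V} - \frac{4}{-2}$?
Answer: $\frac{117649}{25} \approx 4706.0$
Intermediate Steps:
$X{\left(v,V \right)} = 3$ ($X{\left(v,V \right)} = 1 - -2 = 1 + 2 = 3$)
$o{\left(C \right)} = 3 + \frac{-6 + C}{-8 + C}$ ($o{\left(C \right)} = 3 + \frac{C - 6}{C - 8} = 3 + \frac{-6 + C}{-8 + C}$)
$\left(65 + o{\left(X{\left(-3,1 \right)} \right)}\right)^{2} = \left(65 + \frac{2 \left(-15 + 2 \cdot 3\right)}{-8 + 3}\right)^{2} = \left(65 + \frac{2 \left(-15 + 6\right)}{-5}\right)^{2} = \left(65 + 2 \left(- \frac{1}{5}\right) \left(-9\right)\right)^{2} = \left(65 + \frac{18}{5}\right)^{2} = \left(\frac{343}{5}\right)^{2} = \frac{117649}{25}$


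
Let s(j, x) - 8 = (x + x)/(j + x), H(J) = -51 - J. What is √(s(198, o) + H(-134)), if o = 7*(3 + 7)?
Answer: 2*√102711/67 ≈ 9.5667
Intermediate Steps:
o = 70 (o = 7*10 = 70)
s(j, x) = 8 + 2*x/(j + x) (s(j, x) = 8 + (x + x)/(j + x) = 8 + (2*x)/(j + x) = 8 + 2*x/(j + x))
√(s(198, o) + H(-134)) = √(2*(4*198 + 5*70)/(198 + 70) + (-51 - 1*(-134))) = √(2*(792 + 350)/268 + (-51 + 134)) = √(2*(1/268)*1142 + 83) = √(571/67 + 83) = √(6132/67) = 2*√102711/67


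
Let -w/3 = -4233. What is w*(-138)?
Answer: -1752462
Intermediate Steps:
w = 12699 (w = -3*(-4233) = 12699)
w*(-138) = 12699*(-138) = -1752462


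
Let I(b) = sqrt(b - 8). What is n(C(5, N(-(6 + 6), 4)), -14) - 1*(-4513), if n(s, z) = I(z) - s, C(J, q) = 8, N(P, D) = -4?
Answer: 4505 + I*sqrt(22) ≈ 4505.0 + 4.6904*I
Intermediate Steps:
I(b) = sqrt(-8 + b)
n(s, z) = sqrt(-8 + z) - s
n(C(5, N(-(6 + 6), 4)), -14) - 1*(-4513) = (sqrt(-8 - 14) - 1*8) - 1*(-4513) = (sqrt(-22) - 8) + 4513 = (I*sqrt(22) - 8) + 4513 = (-8 + I*sqrt(22)) + 4513 = 4505 + I*sqrt(22)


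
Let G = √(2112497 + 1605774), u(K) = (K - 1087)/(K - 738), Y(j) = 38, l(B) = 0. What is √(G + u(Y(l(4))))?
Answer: √(7343 + 4900*√3718271)/70 ≈ 43.929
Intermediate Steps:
u(K) = (-1087 + K)/(-738 + K)
G = √3718271 ≈ 1928.3
√(G + u(Y(l(4)))) = √(√3718271 + (-1087 + 38)/(-738 + 38)) = √(√3718271 - 1049/(-700)) = √(√3718271 - 1/700*(-1049)) = √(√3718271 + 1049/700) = √(1049/700 + √3718271)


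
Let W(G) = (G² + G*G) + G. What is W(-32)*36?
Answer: 72576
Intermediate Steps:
W(G) = G + 2*G² (W(G) = (G² + G²) + G = 2*G² + G = G + 2*G²)
W(-32)*36 = -32*(1 + 2*(-32))*36 = -32*(1 - 64)*36 = -32*(-63)*36 = 2016*36 = 72576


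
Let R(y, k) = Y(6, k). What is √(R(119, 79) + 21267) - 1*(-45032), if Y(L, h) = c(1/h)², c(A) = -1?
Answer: 45032 + 2*√5317 ≈ 45178.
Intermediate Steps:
Y(L, h) = 1 (Y(L, h) = (-1)² = 1)
R(y, k) = 1
√(R(119, 79) + 21267) - 1*(-45032) = √(1 + 21267) - 1*(-45032) = √21268 + 45032 = 2*√5317 + 45032 = 45032 + 2*√5317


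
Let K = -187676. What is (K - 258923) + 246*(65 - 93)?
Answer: -453487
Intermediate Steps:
(K - 258923) + 246*(65 - 93) = (-187676 - 258923) + 246*(65 - 93) = -446599 + 246*(-28) = -446599 - 6888 = -453487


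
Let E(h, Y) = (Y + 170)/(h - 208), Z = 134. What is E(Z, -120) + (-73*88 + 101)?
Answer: -233976/37 ≈ -6323.7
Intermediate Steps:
E(h, Y) = (170 + Y)/(-208 + h)
E(Z, -120) + (-73*88 + 101) = (170 - 120)/(-208 + 134) + (-73*88 + 101) = 50/(-74) + (-6424 + 101) = -1/74*50 - 6323 = -25/37 - 6323 = -233976/37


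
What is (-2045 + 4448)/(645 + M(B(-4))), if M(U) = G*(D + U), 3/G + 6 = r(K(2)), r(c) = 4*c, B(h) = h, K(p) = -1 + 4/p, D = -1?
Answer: 534/145 ≈ 3.6828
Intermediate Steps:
G = -3/2 (G = 3/(-6 + 4*((4 - 1*2)/2)) = 3/(-6 + 4*((4 - 2)/2)) = 3/(-6 + 4*((½)*2)) = 3/(-6 + 4*1) = 3/(-6 + 4) = 3/(-2) = 3*(-½) = -3/2 ≈ -1.5000)
M(U) = 3/2 - 3*U/2 (M(U) = -3*(-1 + U)/2 = 3/2 - 3*U/2)
(-2045 + 4448)/(645 + M(B(-4))) = (-2045 + 4448)/(645 + (3/2 - 3/2*(-4))) = 2403/(645 + (3/2 + 6)) = 2403/(645 + 15/2) = 2403/(1305/2) = 2403*(2/1305) = 534/145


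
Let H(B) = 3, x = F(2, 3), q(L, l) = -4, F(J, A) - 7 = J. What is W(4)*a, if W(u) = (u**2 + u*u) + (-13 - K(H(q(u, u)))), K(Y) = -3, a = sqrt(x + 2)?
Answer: 22*sqrt(11) ≈ 72.966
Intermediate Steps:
F(J, A) = 7 + J
x = 9 (x = 7 + 2 = 9)
a = sqrt(11) (a = sqrt(9 + 2) = sqrt(11) ≈ 3.3166)
W(u) = -10 + 2*u**2 (W(u) = (u**2 + u*u) + (-13 - 1*(-3)) = (u**2 + u**2) + (-13 + 3) = 2*u**2 - 10 = -10 + 2*u**2)
W(4)*a = (-10 + 2*4**2)*sqrt(11) = (-10 + 2*16)*sqrt(11) = (-10 + 32)*sqrt(11) = 22*sqrt(11)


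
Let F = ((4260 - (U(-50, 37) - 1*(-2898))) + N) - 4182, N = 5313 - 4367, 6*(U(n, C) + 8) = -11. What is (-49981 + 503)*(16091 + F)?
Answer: -2111745779/3 ≈ -7.0392e+8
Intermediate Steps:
U(n, C) = -59/6 (U(n, C) = -8 + (⅙)*(-11) = -8 - 11/6 = -59/6)
N = 946
F = -11185/6 (F = ((4260 - (-59/6 - 1*(-2898))) + 946) - 4182 = ((4260 - (-59/6 + 2898)) + 946) - 4182 = ((4260 - 1*17329/6) + 946) - 4182 = ((4260 - 17329/6) + 946) - 4182 = (8231/6 + 946) - 4182 = 13907/6 - 4182 = -11185/6 ≈ -1864.2)
(-49981 + 503)*(16091 + F) = (-49981 + 503)*(16091 - 11185/6) = -49478*85361/6 = -2111745779/3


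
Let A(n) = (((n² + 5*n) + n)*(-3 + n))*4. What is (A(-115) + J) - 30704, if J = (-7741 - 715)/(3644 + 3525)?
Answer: -42635657312/7169 ≈ -5.9472e+6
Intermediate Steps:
J = -8456/7169 ≈ -1.1795
A(n) = 4*(-3 + n)*(n² + 6*n) (A(n) = ((n² + 6*n)*(-3 + n))*4 = ((-3 + n)*(n² + 6*n))*4 = 4*(-3 + n)*(n² + 6*n))
(A(-115) + J) - 30704 = (4*(-115)*(-18 + (-115)² + 3*(-115)) - 8456/7169) - 30704 = (4*(-115)*(-18 + 13225 - 345) - 8456/7169) - 30704 = (4*(-115)*12862 - 8456/7169) - 30704 = (-5916520 - 8456/7169) - 30704 = -42415540336/7169 - 30704 = -42635657312/7169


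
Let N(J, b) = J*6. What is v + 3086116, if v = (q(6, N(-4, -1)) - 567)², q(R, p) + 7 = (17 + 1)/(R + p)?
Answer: 3416741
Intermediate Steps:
N(J, b) = 6*J
q(R, p) = -7 + 18/(R + p) (q(R, p) = -7 + (17 + 1)/(R + p) = -7 + 18/(R + p))
v = 330625 (v = ((18 - 7*6 - 42*(-4))/(6 + 6*(-4)) - 567)² = ((18 - 42 - 7*(-24))/(6 - 24) - 567)² = ((18 - 42 + 168)/(-18) - 567)² = (-1/18*144 - 567)² = (-8 - 567)² = (-575)² = 330625)
v + 3086116 = 330625 + 3086116 = 3416741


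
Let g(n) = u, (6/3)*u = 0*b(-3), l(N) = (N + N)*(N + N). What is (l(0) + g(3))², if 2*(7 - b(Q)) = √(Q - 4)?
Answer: 0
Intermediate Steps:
b(Q) = 7 - √(-4 + Q)/2 (b(Q) = 7 - √(Q - 4)/2 = 7 - √(-4 + Q)/2)
l(N) = 4*N² (l(N) = (2*N)*(2*N) = 4*N²)
u = 0 (u = (0*(7 - √(-4 - 3)/2))/2 = (0*(7 - I*√7/2))/2 = (½)*0 = 0)
g(n) = 0
(l(0) + g(3))² = (4*0² + 0)² = (4*0 + 0)² = (0 + 0)² = 0² = 0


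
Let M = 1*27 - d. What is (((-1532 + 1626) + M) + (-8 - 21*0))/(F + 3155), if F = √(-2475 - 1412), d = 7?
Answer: 167215/4978956 - 689*I*√23/4978956 ≈ 0.033584 - 0.00066366*I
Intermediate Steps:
F = 13*I*√23 (F = √(-3887) = 13*I*√23 ≈ 62.346*I)
M = 20 (M = 1*27 - 1*7 = 27 - 7 = 20)
(((-1532 + 1626) + M) + (-8 - 21*0))/(F + 3155) = (((-1532 + 1626) + 20) + (-8 - 21*0))/(13*I*√23 + 3155) = ((94 + 20) + (-8 + 0))/(3155 + 13*I*√23) = (114 - 8)/(3155 + 13*I*√23) = 106/(3155 + 13*I*√23)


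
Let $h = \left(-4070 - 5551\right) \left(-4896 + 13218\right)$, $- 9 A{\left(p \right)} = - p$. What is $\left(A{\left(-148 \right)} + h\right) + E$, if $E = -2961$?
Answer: $- \frac{720620455}{9} \approx -8.0069 \cdot 10^{7}$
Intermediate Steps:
$A{\left(p \right)} = \frac{p}{9}$ ($A{\left(p \right)} = - \frac{\left(-1\right) p}{9} = \frac{p}{9}$)
$h = -80065962$ ($h = \left(-9621\right) 8322 = -80065962$)
$\left(A{\left(-148 \right)} + h\right) + E = \left(\frac{1}{9} \left(-148\right) - 80065962\right) - 2961 = \left(- \frac{148}{9} - 80065962\right) - 2961 = - \frac{720593806}{9} - 2961 = - \frac{720620455}{9}$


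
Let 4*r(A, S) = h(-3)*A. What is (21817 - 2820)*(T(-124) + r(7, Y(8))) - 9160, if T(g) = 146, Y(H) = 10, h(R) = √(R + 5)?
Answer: 2764402 + 132979*√2/4 ≈ 2.8114e+6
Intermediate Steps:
h(R) = √(5 + R)
r(A, S) = A*√2/4 (r(A, S) = (√(5 - 3)*A)/4 = (√2*A)/4 = (A*√2)/4 = A*√2/4)
(21817 - 2820)*(T(-124) + r(7, Y(8))) - 9160 = (21817 - 2820)*(146 + (¼)*7*√2) - 9160 = 18997*(146 + 7*√2/4) - 9160 = (2773562 + 132979*√2/4) - 9160 = 2764402 + 132979*√2/4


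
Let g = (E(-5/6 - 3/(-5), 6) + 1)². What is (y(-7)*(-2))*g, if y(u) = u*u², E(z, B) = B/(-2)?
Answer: 2744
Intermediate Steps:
E(z, B) = -B/2 (E(z, B) = B*(-½) = -B/2)
y(u) = u³
g = 4 (g = (-½*6 + 1)² = (-3 + 1)² = (-2)² = 4)
(y(-7)*(-2))*g = ((-7)³*(-2))*4 = -343*(-2)*4 = 686*4 = 2744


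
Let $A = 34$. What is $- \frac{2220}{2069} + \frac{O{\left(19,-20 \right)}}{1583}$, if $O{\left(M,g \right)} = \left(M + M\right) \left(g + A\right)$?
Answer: $- \frac{2413552}{3275227} \approx -0.73691$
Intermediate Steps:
$O{\left(M,g \right)} = 2 M \left(34 + g\right)$ ($O{\left(M,g \right)} = \left(M + M\right) \left(g + 34\right) = 2 M \left(34 + g\right)$)
$- \frac{2220}{2069} + \frac{O{\left(19,-20 \right)}}{1583} = - \frac{2220}{2069} + \frac{2 \cdot 19 \left(34 - 20\right)}{1583} = \left(-2220\right) \frac{1}{2069} + 2 \cdot 19 \cdot 14 \cdot \frac{1}{1583} = - \frac{2220}{2069} + 532 \cdot \frac{1}{1583} = - \frac{2220}{2069} + \frac{532}{1583} = - \frac{2413552}{3275227}$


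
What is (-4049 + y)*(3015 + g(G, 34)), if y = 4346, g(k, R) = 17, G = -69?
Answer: 900504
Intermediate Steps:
(-4049 + y)*(3015 + g(G, 34)) = (-4049 + 4346)*(3015 + 17) = 297*3032 = 900504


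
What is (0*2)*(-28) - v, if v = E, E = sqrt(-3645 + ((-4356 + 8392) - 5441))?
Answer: -5*I*sqrt(202) ≈ -71.063*I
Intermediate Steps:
E = 5*I*sqrt(202) (E = sqrt(-3645 + (4036 - 5441)) = sqrt(-3645 - 1405) = sqrt(-5050) = 5*I*sqrt(202) ≈ 71.063*I)
v = 5*I*sqrt(202) ≈ 71.063*I
(0*2)*(-28) - v = (0*2)*(-28) - 5*I*sqrt(202) = 0*(-28) - 5*I*sqrt(202) = 0 - 5*I*sqrt(202) = -5*I*sqrt(202)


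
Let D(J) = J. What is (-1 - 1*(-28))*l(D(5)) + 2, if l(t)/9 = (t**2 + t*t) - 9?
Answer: 9965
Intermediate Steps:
l(t) = -81 + 18*t**2 (l(t) = 9*((t**2 + t*t) - 9) = 9*((t**2 + t**2) - 9) = 9*(2*t**2 - 9) = 9*(-9 + 2*t**2) = -81 + 18*t**2)
(-1 - 1*(-28))*l(D(5)) + 2 = (-1 - 1*(-28))*(-81 + 18*5**2) + 2 = (-1 + 28)*(-81 + 18*25) + 2 = 27*(-81 + 450) + 2 = 27*369 + 2 = 9963 + 2 = 9965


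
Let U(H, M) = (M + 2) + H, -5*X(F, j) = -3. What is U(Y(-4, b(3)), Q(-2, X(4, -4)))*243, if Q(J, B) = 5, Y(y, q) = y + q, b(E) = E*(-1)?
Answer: 0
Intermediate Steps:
X(F, j) = 3/5 (X(F, j) = -1/5*(-3) = 3/5)
b(E) = -E
Y(y, q) = q + y
U(H, M) = 2 + H + M (U(H, M) = (2 + M) + H = 2 + H + M)
U(Y(-4, b(3)), Q(-2, X(4, -4)))*243 = (2 + (-1*3 - 4) + 5)*243 = (2 + (-3 - 4) + 5)*243 = (2 - 7 + 5)*243 = 0*243 = 0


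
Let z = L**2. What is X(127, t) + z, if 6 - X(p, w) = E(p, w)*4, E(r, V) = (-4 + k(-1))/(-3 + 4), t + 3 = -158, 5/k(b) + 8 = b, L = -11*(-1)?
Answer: 1307/9 ≈ 145.22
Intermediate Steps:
L = 11
k(b) = 5/(-8 + b)
t = -161 (t = -3 - 158 = -161)
E(r, V) = -41/9 (E(r, V) = (-4 + 5/(-8 - 1))/(-3 + 4) = (-4 + 5/(-9))/1 = (-4 + 5*(-1/9))*1 = (-4 - 5/9)*1 = -41/9*1 = -41/9)
X(p, w) = 218/9 (X(p, w) = 6 - (-41)*4/9 = 6 - 1*(-164/9) = 6 + 164/9 = 218/9)
z = 121 (z = 11**2 = 121)
X(127, t) + z = 218/9 + 121 = 1307/9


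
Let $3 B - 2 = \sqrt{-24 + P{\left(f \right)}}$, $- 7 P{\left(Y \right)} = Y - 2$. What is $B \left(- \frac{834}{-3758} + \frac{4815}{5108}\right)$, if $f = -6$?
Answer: $\frac{3725807}{4798966} + \frac{3725807 i \sqrt{70}}{16796381} \approx 0.77638 + 1.8559 i$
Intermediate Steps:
$P{\left(Y \right)} = \frac{2}{7} - \frac{Y}{7}$ ($P{\left(Y \right)} = - \frac{Y - 2}{7} = - \frac{-2 + Y}{7} = \frac{2}{7} - \frac{Y}{7}$)
$B = \frac{2}{3} + \frac{4 i \sqrt{70}}{21}$ ($B = \frac{2}{3} + \frac{\sqrt{-24 + \left(\frac{2}{7} - - \frac{6}{7}\right)}}{3} = \frac{2}{3} + \frac{\sqrt{-24 + \left(\frac{2}{7} + \frac{6}{7}\right)}}{3} = \frac{2}{3} + \frac{\sqrt{-24 + \frac{8}{7}}}{3} = \frac{2}{3} + \frac{\sqrt{- \frac{160}{7}}}{3} = \frac{2}{3} + \frac{\frac{4}{7} i \sqrt{70}}{3} = \frac{2}{3} + \frac{4 i \sqrt{70}}{21} \approx 0.66667 + 1.5936 i$)
$B \left(- \frac{834}{-3758} + \frac{4815}{5108}\right) = \left(\frac{2}{3} + \frac{4 i \sqrt{70}}{21}\right) \left(- \frac{834}{-3758} + \frac{4815}{5108}\right) = \left(\frac{2}{3} + \frac{4 i \sqrt{70}}{21}\right) \left(\left(-834\right) \left(- \frac{1}{3758}\right) + 4815 \cdot \frac{1}{5108}\right) = \left(\frac{2}{3} + \frac{4 i \sqrt{70}}{21}\right) \left(\frac{417}{1879} + \frac{4815}{5108}\right) = \left(\frac{2}{3} + \frac{4 i \sqrt{70}}{21}\right) \frac{11177421}{9597932} = \frac{3725807}{4798966} + \frac{3725807 i \sqrt{70}}{16796381}$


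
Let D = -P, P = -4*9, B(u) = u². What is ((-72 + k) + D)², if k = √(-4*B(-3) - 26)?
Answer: (36 - I*√62)² ≈ 1234.0 - 566.93*I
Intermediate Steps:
P = -36
k = I*√62 (k = √(-4*(-3)² - 26) = √(-4*9 - 26) = √(-36 - 26) = √(-62) = I*√62 ≈ 7.874*I)
D = 36 (D = -1*(-36) = 36)
((-72 + k) + D)² = ((-72 + I*√62) + 36)² = (-36 + I*√62)²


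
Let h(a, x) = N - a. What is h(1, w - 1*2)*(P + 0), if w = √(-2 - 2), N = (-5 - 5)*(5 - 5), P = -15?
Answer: 15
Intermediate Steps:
N = 0 (N = -10*0 = 0)
w = 2*I (w = √(-4) = 2*I ≈ 2.0*I)
h(a, x) = -a (h(a, x) = 0 - a = -a)
h(1, w - 1*2)*(P + 0) = (-1*1)*(-15 + 0) = -1*(-15) = 15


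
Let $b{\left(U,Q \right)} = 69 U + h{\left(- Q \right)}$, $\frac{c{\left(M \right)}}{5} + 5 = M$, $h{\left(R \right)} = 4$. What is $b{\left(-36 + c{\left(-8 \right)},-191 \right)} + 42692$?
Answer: $35727$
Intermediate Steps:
$c{\left(M \right)} = -25 + 5 M$
$b{\left(U,Q \right)} = 4 + 69 U$ ($b{\left(U,Q \right)} = 69 U + 4 = 4 + 69 U$)
$b{\left(-36 + c{\left(-8 \right)},-191 \right)} + 42692 = \left(4 + 69 \left(-36 + \left(-25 + 5 \left(-8\right)\right)\right)\right) + 42692 = \left(4 + 69 \left(-36 - 65\right)\right) + 42692 = \left(4 + 69 \left(-101\right)\right) + 42692 = \left(4 - 6969\right) + 42692 = -6965 + 42692 = 35727$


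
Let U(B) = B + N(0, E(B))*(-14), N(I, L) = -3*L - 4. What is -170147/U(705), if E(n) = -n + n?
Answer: -170147/761 ≈ -223.58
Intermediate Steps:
E(n) = 0
N(I, L) = -4 - 3*L
U(B) = 56 + B (U(B) = B + (-4 - 3*0)*(-14) = B + (-4 + 0)*(-14) = B - 4*(-14) = B + 56 = 56 + B)
-170147/U(705) = -170147/(56 + 705) = -170147/761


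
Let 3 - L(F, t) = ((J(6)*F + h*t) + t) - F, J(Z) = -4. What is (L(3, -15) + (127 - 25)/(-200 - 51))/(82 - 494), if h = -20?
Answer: 67119/103412 ≈ 0.64904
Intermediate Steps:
L(F, t) = 3 + 5*F + 19*t (L(F, t) = 3 - (((-4*F - 20*t) + t) - F) = 3 - (((-20*t - 4*F) + t) - F) = 3 - ((-19*t - 4*F) - F) = 3 - (-19*t - 5*F) = 3 + (5*F + 19*t) = 3 + 5*F + 19*t)
(L(3, -15) + (127 - 25)/(-200 - 51))/(82 - 494) = ((3 + 5*3 + 19*(-15)) + (127 - 25)/(-200 - 51))/(82 - 494) = ((3 + 15 - 285) + 102/(-251))/(-412) = (-267 + 102*(-1/251))*(-1/412) = (-267 - 102/251)*(-1/412) = -67119/251*(-1/412) = 67119/103412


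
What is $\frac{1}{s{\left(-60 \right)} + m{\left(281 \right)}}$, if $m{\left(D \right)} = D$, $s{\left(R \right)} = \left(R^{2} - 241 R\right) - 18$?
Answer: $\frac{1}{18323} \approx 5.4576 \cdot 10^{-5}$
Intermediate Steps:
$s{\left(R \right)} = -18 + R^{2} - 241 R$
$\frac{1}{s{\left(-60 \right)} + m{\left(281 \right)}} = \frac{1}{\left(-18 + \left(-60\right)^{2} - -14460\right) + 281} = \frac{1}{\left(-18 + 3600 + 14460\right) + 281} = \frac{1}{18042 + 281} = \frac{1}{18323}$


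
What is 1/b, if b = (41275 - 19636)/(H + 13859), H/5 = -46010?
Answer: -216191/21639 ≈ -9.9908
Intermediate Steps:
H = -230050 (H = 5*(-46010) = -230050)
b = -21639/216191 (b = (41275 - 19636)/(-230050 + 13859) = 21639/(-216191) = 21639*(-1/216191) = -21639/216191 ≈ -0.10009)
1/b = 1/(-21639/216191) = -216191/21639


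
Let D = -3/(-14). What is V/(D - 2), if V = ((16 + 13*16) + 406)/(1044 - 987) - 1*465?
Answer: 4830/19 ≈ 254.21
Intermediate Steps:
D = 3/14 (D = -3*(-1/14) = 3/14 ≈ 0.21429)
V = -8625/19 (V = ((16 + 208) + 406)/57 - 465 = (224 + 406)*(1/57) - 465 = 630*(1/57) - 465 = 210/19 - 465 = -8625/19 ≈ -453.95)
V/(D - 2) = -8625/19/(3/14 - 2) = -8625/19/(-25/14) = -14/25*(-8625/19) = 4830/19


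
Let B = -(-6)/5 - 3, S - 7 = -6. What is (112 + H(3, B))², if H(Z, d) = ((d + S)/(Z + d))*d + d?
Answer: 310249/25 ≈ 12410.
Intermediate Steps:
S = 1 (S = 7 - 6 = 1)
B = -9/5 (B = -(-6)/5 - 3 = -2*(-⅗) - 3 = 6/5 - 3 = -9/5 ≈ -1.8000)
H(Z, d) = d + d*(1 + d)/(Z + d) (H(Z, d) = ((d + 1)/(Z + d))*d + d = ((1 + d)/(Z + d))*d + d = d*(1 + d)/(Z + d) + d = d + d*(1 + d)/(Z + d))
(112 + H(3, B))² = (112 - 9*(1 + 3 + 2*(-9/5))/(5*(3 - 9/5)))² = (112 - 9*(1 + 3 - 18/5)/(5*6/5))² = (112 - 9/5*⅚*⅖)² = (112 - ⅗)² = (557/5)² = 310249/25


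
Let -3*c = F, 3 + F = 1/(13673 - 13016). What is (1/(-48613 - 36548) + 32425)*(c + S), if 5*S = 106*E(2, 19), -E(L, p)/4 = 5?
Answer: -2302227565733216/167852331 ≈ -1.3716e+7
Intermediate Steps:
E(L, p) = -20 (E(L, p) = -4*5 = -20)
F = -1970/657 (F = -3 + 1/(13673 - 13016) = -3 + 1/657 = -1970/657 ≈ -2.9985)
c = 1970/1971 (c = -1/3*(-1970/657) = 1970/1971 ≈ 0.99949)
S = -424 (S = (106*(-20))/5 = (1/5)*(-2120) = -424)
(1/(-48613 - 36548) + 32425)*(c + S) = (1/(-48613 - 36548) + 32425)*(1970/1971 - 424) = (1/(-85161) + 32425)*(-833734/1971) = (-1/85161 + 32425)*(-833734/1971) = (2761345424/85161)*(-833734/1971) = -2302227565733216/167852331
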